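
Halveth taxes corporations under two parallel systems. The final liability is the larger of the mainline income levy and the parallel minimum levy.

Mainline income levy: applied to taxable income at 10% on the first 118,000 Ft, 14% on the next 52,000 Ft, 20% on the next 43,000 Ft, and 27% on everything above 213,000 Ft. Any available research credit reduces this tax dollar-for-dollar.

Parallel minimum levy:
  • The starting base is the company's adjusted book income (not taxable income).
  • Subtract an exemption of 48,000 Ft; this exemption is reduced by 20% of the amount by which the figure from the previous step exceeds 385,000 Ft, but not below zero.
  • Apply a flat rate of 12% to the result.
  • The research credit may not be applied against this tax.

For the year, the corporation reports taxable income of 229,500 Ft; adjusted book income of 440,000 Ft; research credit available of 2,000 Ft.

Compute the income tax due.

48,360 Ft

Parallel minimum levy:
  Base (adjusted book income): 440,000 Ft
  Exemption: 48,000 Ft − 20% × (440,000 Ft − 385,000 Ft) = 48,000 Ft − 11,000 Ft = 37,000 Ft
  Base: 440,000 Ft − 37,000 Ft = 403,000 Ft
  403,000 Ft × 12% = 48,360 Ft

Mainline income levy:
  118,000 Ft × 10% = 11,800 Ft
  52,000 Ft × 14% = 7,280 Ft
  43,000 Ft × 20% = 8,600 Ft
  16,500 Ft × 27% = 4,455 Ft
  → 32,135 Ft
  Less research credit 2,000 Ft → 30,135 Ft

48,360 Ft > 30,135 Ft, so the parallel minimum levy is the binding amount.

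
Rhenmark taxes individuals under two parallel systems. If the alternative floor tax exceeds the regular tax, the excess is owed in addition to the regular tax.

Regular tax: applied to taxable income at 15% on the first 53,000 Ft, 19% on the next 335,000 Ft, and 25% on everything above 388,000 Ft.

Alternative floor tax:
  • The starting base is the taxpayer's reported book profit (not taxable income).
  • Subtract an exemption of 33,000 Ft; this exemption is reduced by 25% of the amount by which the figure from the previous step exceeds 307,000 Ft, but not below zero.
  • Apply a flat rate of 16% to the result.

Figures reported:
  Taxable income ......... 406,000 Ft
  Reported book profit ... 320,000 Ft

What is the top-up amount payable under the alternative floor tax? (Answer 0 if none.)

0 Ft

Regular tax:
  53,000 Ft × 15% = 7,950 Ft
  335,000 Ft × 19% = 63,650 Ft
  18,000 Ft × 25% = 4,500 Ft
  → 76,100 Ft

Alternative floor tax:
  Base (reported book profit): 320,000 Ft
  Exemption: 33,000 Ft − 25% × (320,000 Ft − 307,000 Ft) = 33,000 Ft − 3,250 Ft = 29,750 Ft
  Base: 320,000 Ft − 29,750 Ft = 290,250 Ft
  290,250 Ft × 16% = 46,440 Ft

46,440 Ft ≤ 76,100 Ft, so no add-on is due.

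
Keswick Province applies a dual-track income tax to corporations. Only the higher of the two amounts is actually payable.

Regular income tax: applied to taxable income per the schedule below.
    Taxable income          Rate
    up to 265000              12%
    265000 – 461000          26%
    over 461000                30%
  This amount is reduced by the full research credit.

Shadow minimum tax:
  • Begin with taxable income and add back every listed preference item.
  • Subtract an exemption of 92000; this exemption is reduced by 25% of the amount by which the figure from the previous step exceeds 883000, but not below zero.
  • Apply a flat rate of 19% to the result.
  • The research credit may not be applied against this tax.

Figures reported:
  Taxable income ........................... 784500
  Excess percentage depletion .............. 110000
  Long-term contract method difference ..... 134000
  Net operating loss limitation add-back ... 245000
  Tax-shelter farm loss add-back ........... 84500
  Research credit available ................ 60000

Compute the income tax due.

Regular income tax:
  265000 × 12% = 31800
  196000 × 26% = 50960
  323500 × 30% = 97050
  → 179810
  Less research credit 60000 → 119810

Shadow minimum tax:
  Adjusted income: 784500 + 110000 + 134000 + 245000 + 84500 = 1358000
  Exemption: 25% × (1358000 − 883000) = 118750 ≥ 92000, so the exemption is fully phased out
  Base: 1358000 − 0 = 1358000
  1358000 × 19% = 258020

258020 > 119810, so the shadow minimum tax is the binding amount.

258020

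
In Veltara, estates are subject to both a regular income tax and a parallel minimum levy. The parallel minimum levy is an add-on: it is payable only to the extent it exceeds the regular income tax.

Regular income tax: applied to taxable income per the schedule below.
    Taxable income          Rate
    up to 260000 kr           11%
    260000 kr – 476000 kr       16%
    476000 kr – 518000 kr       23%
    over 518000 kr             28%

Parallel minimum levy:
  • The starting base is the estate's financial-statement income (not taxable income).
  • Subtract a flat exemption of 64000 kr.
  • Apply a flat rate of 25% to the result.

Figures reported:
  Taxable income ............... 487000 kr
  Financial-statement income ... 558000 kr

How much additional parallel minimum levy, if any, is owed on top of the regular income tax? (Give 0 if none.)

Regular income tax:
  260000 kr × 11% = 28600 kr
  216000 kr × 16% = 34560 kr
  11000 kr × 23% = 2530 kr
  → 65690 kr

Parallel minimum levy:
  Base (financial-statement income): 558000 kr
  Less exemption 64000 kr → base 494000 kr
  494000 kr × 25% = 123500 kr

Excess of parallel minimum levy over regular income tax: 123500 kr − 65690 kr = 57810 kr.

57810 kr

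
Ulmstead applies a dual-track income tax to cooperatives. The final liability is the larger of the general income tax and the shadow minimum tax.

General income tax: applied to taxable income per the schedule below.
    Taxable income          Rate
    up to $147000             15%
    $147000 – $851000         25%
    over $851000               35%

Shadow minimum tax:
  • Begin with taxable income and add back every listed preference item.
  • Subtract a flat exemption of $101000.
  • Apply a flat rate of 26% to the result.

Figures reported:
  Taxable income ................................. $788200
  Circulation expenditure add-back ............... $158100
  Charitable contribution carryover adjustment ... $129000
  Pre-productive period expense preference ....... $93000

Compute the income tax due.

General income tax:
  $147000 × 15% = $22050
  $641200 × 25% = $160300
  → $182350

Shadow minimum tax:
  Adjusted income: $788200 + $158100 + $129000 + $93000 = $1168300
  Less exemption $101000 → base $1067300
  $1067300 × 26% = $277498

$277498 > $182350, so the shadow minimum tax is the binding amount.

$277498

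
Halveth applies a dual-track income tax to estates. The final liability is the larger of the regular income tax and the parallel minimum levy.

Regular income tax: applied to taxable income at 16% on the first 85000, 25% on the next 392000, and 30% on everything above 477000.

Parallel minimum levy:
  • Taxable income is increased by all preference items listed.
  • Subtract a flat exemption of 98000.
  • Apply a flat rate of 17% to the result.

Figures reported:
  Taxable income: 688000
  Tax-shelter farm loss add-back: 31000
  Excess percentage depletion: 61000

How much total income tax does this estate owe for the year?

Parallel minimum levy:
  Adjusted income: 688000 + 31000 + 61000 = 780000
  Less exemption 98000 → base 682000
  682000 × 17% = 115940

Regular income tax:
  85000 × 16% = 13600
  392000 × 25% = 98000
  211000 × 30% = 63300
  → 174900

174900 > 115940, so the regular income tax governs.

174900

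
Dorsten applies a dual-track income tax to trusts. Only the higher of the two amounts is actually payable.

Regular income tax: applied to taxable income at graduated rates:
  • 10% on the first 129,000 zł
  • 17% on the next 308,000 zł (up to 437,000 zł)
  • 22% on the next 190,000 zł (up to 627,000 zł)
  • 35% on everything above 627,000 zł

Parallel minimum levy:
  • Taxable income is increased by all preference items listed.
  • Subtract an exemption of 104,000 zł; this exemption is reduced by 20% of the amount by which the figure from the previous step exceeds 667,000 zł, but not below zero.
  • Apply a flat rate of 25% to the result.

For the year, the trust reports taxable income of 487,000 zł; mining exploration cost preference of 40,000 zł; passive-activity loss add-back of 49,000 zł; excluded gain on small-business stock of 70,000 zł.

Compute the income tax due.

135,500 zł

Regular income tax:
  129,000 zł × 10% = 12,900 zł
  308,000 zł × 17% = 52,360 zł
  50,000 zł × 22% = 11,000 zł
  → 76,260 zł

Parallel minimum levy:
  Adjusted income: 487,000 zł + 40,000 zł + 49,000 zł + 70,000 zł = 646,000 zł
  Exemption: 646,000 zł ≤ 667,000 zł, so full 104,000 zł applies
  Base: 646,000 zł − 104,000 zł = 542,000 zł
  542,000 zł × 25% = 135,500 zł

135,500 zł > 76,260 zł, so the parallel minimum levy is the binding amount.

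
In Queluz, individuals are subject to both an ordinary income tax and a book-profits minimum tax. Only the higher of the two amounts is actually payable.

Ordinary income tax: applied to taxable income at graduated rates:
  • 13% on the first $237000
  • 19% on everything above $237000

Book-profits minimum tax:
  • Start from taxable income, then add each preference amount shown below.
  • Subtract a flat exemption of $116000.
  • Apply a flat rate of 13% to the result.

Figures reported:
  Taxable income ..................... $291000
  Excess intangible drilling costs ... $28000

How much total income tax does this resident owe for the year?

$41070

Ordinary income tax:
  $237000 × 13% = $30810
  $54000 × 19% = $10260
  → $41070

Book-profits minimum tax:
  Adjusted income: $291000 + $28000 = $319000
  Less exemption $116000 → base $203000
  $203000 × 13% = $26390

$41070 > $26390, so the ordinary income tax governs.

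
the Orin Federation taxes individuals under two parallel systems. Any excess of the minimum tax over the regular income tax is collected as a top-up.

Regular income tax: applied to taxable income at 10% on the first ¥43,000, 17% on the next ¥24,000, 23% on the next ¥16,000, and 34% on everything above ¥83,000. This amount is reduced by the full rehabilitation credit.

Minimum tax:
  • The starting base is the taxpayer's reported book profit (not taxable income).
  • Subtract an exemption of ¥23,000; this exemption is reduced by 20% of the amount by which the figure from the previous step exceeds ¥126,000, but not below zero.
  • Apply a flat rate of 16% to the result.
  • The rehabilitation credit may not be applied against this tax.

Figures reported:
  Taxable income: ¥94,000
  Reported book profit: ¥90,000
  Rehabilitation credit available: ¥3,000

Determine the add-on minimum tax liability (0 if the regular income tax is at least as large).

¥0

Minimum tax:
  Base (reported book profit): ¥90,000
  Exemption: ¥90,000 ≤ ¥126,000, so full ¥23,000 applies
  Base: ¥90,000 − ¥23,000 = ¥67,000
  ¥67,000 × 16% = ¥10,720

Regular income tax:
  ¥43,000 × 10% = ¥4,300
  ¥24,000 × 17% = ¥4,080
  ¥16,000 × 23% = ¥3,680
  ¥11,000 × 34% = ¥3,740
  → ¥15,800
  Less rehabilitation credit ¥3,000 → ¥12,800

¥10,720 ≤ ¥12,800, so no add-on is due.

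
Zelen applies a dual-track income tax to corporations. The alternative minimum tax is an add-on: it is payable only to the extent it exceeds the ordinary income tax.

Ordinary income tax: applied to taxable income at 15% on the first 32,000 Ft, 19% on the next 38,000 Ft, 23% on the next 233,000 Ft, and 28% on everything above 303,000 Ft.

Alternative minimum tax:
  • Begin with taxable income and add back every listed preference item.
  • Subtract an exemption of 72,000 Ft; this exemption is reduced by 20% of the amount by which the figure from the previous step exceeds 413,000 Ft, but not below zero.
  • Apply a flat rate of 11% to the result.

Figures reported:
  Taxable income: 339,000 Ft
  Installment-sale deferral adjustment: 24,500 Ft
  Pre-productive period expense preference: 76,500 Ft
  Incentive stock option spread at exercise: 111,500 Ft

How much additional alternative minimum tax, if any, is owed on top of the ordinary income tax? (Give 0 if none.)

0 Ft

Alternative minimum tax:
  Adjusted income: 339,000 Ft + 24,500 Ft + 76,500 Ft + 111,500 Ft = 551,500 Ft
  Exemption: 72,000 Ft − 20% × (551,500 Ft − 413,000 Ft) = 72,000 Ft − 27,700 Ft = 44,300 Ft
  Base: 551,500 Ft − 44,300 Ft = 507,200 Ft
  507,200 Ft × 11% = 55,792 Ft

Ordinary income tax:
  32,000 Ft × 15% = 4,800 Ft
  38,000 Ft × 19% = 7,220 Ft
  233,000 Ft × 23% = 53,590 Ft
  36,000 Ft × 28% = 10,080 Ft
  → 75,690 Ft

55,792 Ft ≤ 75,690 Ft, so no add-on is due.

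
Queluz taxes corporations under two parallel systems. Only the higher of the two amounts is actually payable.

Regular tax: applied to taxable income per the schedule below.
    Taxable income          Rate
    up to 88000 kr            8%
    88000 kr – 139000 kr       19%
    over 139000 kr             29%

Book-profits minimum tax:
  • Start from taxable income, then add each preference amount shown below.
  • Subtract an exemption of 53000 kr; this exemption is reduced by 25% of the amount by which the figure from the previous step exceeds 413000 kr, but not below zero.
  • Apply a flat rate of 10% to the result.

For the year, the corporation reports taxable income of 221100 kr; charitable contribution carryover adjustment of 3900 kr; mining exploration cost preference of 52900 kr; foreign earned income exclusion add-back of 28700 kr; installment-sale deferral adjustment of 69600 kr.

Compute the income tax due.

40539 kr

Book-profits minimum tax:
  Adjusted income: 221100 kr + 3900 kr + 52900 kr + 28700 kr + 69600 kr = 376200 kr
  Exemption: 376200 kr ≤ 413000 kr, so full 53000 kr applies
  Base: 376200 kr − 53000 kr = 323200 kr
  323200 kr × 10% = 32320 kr

Regular tax:
  88000 kr × 8% = 7040 kr
  51000 kr × 19% = 9690 kr
  82100 kr × 29% = 23809 kr
  → 40539 kr

40539 kr > 32320 kr, so the regular tax governs.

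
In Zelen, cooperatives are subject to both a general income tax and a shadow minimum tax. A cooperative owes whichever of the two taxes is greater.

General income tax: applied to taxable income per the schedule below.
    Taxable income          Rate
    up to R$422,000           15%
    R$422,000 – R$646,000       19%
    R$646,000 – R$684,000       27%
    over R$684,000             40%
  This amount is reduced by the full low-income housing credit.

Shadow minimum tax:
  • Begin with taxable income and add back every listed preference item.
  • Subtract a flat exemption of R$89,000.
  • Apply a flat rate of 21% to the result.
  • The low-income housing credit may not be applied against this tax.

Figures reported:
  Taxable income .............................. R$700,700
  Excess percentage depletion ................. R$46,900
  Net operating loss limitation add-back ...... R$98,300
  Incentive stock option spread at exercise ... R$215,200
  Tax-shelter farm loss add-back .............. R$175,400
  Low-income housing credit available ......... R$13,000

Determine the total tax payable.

R$240,975

Shadow minimum tax:
  Adjusted income: R$700,700 + R$46,900 + R$98,300 + R$215,200 + R$175,400 = R$1,236,500
  Less exemption R$89,000 → base R$1,147,500
  R$1,147,500 × 21% = R$240,975

General income tax:
  R$422,000 × 15% = R$63,300
  R$224,000 × 19% = R$42,560
  R$38,000 × 27% = R$10,260
  R$16,700 × 40% = R$6,680
  → R$122,800
  Less low-income housing credit R$13,000 → R$109,800

R$240,975 > R$109,800, so the shadow minimum tax is the binding amount.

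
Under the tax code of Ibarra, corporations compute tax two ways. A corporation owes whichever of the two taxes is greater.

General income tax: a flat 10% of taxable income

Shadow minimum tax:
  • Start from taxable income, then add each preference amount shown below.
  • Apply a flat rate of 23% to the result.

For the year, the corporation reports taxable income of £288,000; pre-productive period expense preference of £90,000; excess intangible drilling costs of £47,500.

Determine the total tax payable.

General income tax:
  £288,000 × 10% = £28,800

Shadow minimum tax:
  Adjusted income: £288,000 + £90,000 + £47,500 = £425,500
  £425,500 × 23% = £97,865

£97,865 > £28,800, so the shadow minimum tax is the binding amount.

£97,865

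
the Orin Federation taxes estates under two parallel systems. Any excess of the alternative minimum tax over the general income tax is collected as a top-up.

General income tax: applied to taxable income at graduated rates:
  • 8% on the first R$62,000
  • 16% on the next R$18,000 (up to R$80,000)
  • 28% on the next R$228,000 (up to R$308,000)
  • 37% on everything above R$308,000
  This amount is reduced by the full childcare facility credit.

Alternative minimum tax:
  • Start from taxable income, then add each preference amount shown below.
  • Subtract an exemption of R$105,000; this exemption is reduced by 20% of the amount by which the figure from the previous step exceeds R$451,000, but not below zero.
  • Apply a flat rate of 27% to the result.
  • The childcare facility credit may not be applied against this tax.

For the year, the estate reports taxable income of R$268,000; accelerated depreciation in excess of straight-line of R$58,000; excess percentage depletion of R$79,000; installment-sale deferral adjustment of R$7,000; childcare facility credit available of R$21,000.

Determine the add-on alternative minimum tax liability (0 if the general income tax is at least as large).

Alternative minimum tax:
  Adjusted income: R$268,000 + R$58,000 + R$79,000 + R$7,000 = R$412,000
  Exemption: R$412,000 ≤ R$451,000, so full R$105,000 applies
  Base: R$412,000 − R$105,000 = R$307,000
  R$307,000 × 27% = R$82,890

General income tax:
  R$62,000 × 8% = R$4,960
  R$18,000 × 16% = R$2,880
  R$188,000 × 28% = R$52,640
  → R$60,480
  Less childcare facility credit R$21,000 → R$39,480

Excess of alternative minimum tax over general income tax: R$82,890 − R$39,480 = R$43,410.

R$43,410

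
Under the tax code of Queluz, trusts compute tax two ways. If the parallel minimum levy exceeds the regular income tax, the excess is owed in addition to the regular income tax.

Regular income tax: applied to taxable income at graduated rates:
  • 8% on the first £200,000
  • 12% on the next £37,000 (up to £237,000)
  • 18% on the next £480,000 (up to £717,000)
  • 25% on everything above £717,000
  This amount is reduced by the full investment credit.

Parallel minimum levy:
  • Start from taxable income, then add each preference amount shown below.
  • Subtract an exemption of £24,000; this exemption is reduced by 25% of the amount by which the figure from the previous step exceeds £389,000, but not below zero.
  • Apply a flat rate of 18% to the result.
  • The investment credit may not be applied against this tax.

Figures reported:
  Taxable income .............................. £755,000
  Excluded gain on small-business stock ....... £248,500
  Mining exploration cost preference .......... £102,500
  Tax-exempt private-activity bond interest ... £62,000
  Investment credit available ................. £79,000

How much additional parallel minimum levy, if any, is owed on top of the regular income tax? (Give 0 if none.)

Parallel minimum levy:
  Adjusted income: £755,000 + £248,500 + £102,500 + £62,000 = £1,168,000
  Exemption: 25% × (£1,168,000 − £389,000) = £194,750 ≥ £24,000, so the exemption is fully phased out
  Base: £1,168,000 − £0 = £1,168,000
  £1,168,000 × 18% = £210,240

Regular income tax:
  £200,000 × 8% = £16,000
  £37,000 × 12% = £4,440
  £480,000 × 18% = £86,400
  £38,000 × 25% = £9,500
  → £116,340
  Less investment credit £79,000 → £37,340

Excess of parallel minimum levy over regular income tax: £210,240 − £37,340 = £172,900.

£172,900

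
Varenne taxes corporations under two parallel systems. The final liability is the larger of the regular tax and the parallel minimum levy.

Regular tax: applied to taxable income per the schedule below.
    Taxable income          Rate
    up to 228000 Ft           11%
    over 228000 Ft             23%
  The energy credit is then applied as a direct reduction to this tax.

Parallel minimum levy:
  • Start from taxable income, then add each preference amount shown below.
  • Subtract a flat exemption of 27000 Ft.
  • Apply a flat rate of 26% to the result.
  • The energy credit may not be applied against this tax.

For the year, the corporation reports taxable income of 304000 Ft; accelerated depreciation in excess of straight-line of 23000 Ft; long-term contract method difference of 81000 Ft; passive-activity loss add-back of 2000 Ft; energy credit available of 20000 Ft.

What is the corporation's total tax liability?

99580 Ft

Regular tax:
  228000 Ft × 11% = 25080 Ft
  76000 Ft × 23% = 17480 Ft
  → 42560 Ft
  Less energy credit 20000 Ft → 22560 Ft

Parallel minimum levy:
  Adjusted income: 304000 Ft + 23000 Ft + 81000 Ft + 2000 Ft = 410000 Ft
  Less exemption 27000 Ft → base 383000 Ft
  383000 Ft × 26% = 99580 Ft

99580 Ft > 22560 Ft, so the parallel minimum levy is the binding amount.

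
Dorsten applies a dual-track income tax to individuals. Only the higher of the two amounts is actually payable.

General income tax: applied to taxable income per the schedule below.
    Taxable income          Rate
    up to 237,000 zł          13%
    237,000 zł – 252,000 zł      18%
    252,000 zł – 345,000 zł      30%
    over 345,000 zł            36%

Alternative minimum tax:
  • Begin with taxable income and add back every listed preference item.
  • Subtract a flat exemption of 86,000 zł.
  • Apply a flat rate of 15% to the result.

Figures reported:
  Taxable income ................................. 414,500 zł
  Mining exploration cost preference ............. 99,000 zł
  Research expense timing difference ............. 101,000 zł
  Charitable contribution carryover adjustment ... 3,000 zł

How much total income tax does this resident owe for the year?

86,430 zł

General income tax:
  237,000 zł × 13% = 30,810 zł
  15,000 zł × 18% = 2,700 zł
  93,000 zł × 30% = 27,900 zł
  69,500 zł × 36% = 25,020 zł
  → 86,430 zł

Alternative minimum tax:
  Adjusted income: 414,500 zł + 99,000 zł + 101,000 zł + 3,000 zł = 617,500 zł
  Less exemption 86,000 zł → base 531,500 zł
  531,500 zł × 15% = 79,725 zł

86,430 zł > 79,725 zł, so the general income tax governs.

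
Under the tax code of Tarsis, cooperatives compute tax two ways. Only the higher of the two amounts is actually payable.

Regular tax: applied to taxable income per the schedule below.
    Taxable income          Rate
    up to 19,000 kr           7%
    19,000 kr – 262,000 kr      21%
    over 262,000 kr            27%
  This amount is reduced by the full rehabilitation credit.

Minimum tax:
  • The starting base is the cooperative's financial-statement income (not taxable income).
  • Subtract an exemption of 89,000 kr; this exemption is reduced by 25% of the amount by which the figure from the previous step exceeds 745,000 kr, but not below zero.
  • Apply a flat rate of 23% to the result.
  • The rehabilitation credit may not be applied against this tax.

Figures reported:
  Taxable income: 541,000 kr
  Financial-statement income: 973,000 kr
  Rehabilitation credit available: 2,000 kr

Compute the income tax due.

Minimum tax:
  Base (financial-statement income): 973,000 kr
  Exemption: 89,000 kr − 25% × (973,000 kr − 745,000 kr) = 89,000 kr − 57,000 kr = 32,000 kr
  Base: 973,000 kr − 32,000 kr = 941,000 kr
  941,000 kr × 23% = 216,430 kr

Regular tax:
  19,000 kr × 7% = 1,330 kr
  243,000 kr × 21% = 51,030 kr
  279,000 kr × 27% = 75,330 kr
  → 127,690 kr
  Less rehabilitation credit 2,000 kr → 125,690 kr

216,430 kr > 125,690 kr, so the minimum tax is the binding amount.

216,430 kr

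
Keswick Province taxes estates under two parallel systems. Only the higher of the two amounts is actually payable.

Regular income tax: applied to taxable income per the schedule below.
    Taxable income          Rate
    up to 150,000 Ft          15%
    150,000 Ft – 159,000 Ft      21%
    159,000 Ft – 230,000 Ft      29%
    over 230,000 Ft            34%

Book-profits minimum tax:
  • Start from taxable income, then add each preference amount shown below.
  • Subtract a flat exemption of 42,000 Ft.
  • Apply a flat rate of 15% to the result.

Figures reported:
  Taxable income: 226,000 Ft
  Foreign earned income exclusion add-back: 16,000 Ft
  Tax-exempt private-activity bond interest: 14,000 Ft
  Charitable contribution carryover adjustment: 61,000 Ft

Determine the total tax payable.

Book-profits minimum tax:
  Adjusted income: 226,000 Ft + 16,000 Ft + 14,000 Ft + 61,000 Ft = 317,000 Ft
  Less exemption 42,000 Ft → base 275,000 Ft
  275,000 Ft × 15% = 41,250 Ft

Regular income tax:
  150,000 Ft × 15% = 22,500 Ft
  9,000 Ft × 21% = 1,890 Ft
  67,000 Ft × 29% = 19,430 Ft
  → 43,820 Ft

43,820 Ft > 41,250 Ft, so the regular income tax governs.

43,820 Ft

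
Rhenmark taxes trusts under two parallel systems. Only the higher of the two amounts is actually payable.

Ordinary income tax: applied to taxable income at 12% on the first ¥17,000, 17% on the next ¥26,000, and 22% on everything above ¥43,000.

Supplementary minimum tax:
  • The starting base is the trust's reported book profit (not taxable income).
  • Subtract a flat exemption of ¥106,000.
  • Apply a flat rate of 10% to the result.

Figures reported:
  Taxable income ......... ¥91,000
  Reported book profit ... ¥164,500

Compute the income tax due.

Supplementary minimum tax:
  Base (reported book profit): ¥164,500
  Less exemption ¥106,000 → base ¥58,500
  ¥58,500 × 10% = ¥5,850

Ordinary income tax:
  ¥17,000 × 12% = ¥2,040
  ¥26,000 × 17% = ¥4,420
  ¥48,000 × 22% = ¥10,560
  → ¥17,020

¥17,020 > ¥5,850, so the ordinary income tax governs.

¥17,020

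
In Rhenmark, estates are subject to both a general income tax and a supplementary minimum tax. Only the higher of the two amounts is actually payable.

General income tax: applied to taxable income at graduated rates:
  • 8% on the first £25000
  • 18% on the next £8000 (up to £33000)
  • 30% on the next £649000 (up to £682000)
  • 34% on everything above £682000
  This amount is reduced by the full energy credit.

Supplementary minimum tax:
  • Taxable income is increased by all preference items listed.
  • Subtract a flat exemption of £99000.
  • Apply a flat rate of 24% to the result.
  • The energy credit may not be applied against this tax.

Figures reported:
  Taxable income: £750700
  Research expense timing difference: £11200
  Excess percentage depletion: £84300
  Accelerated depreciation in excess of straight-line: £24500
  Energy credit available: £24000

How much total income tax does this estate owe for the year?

Supplementary minimum tax:
  Adjusted income: £750700 + £11200 + £84300 + £24500 = £870700
  Less exemption £99000 → base £771700
  £771700 × 24% = £185208

General income tax:
  £25000 × 8% = £2000
  £8000 × 18% = £1440
  £649000 × 30% = £194700
  £68700 × 34% = £23358
  → £221498
  Less energy credit £24000 → £197498

£197498 > £185208, so the general income tax governs.

£197498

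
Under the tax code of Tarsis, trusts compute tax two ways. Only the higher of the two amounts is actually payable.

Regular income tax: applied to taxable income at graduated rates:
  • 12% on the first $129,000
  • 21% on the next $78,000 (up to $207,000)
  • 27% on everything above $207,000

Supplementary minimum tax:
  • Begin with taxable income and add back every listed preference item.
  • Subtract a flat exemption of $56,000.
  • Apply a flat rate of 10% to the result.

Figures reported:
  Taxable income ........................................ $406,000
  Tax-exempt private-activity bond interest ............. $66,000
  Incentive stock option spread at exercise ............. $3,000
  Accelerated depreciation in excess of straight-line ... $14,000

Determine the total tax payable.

$85,590

Supplementary minimum tax:
  Adjusted income: $406,000 + $66,000 + $3,000 + $14,000 = $489,000
  Less exemption $56,000 → base $433,000
  $433,000 × 10% = $43,300

Regular income tax:
  $129,000 × 12% = $15,480
  $78,000 × 21% = $16,380
  $199,000 × 27% = $53,730
  → $85,590

$85,590 > $43,300, so the regular income tax governs.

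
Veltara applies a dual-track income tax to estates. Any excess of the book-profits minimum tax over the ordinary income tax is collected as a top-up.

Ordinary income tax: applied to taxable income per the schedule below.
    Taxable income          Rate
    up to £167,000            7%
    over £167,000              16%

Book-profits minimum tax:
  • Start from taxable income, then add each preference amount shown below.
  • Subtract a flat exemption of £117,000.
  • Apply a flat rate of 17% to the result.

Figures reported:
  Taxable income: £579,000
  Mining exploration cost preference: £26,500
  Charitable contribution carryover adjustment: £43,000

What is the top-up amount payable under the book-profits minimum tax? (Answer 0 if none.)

Ordinary income tax:
  £167,000 × 7% = £11,690
  £412,000 × 16% = £65,920
  → £77,610

Book-profits minimum tax:
  Adjusted income: £579,000 + £26,500 + £43,000 = £648,500
  Less exemption £117,000 → base £531,500
  £531,500 × 17% = £90,355

Excess of book-profits minimum tax over ordinary income tax: £90,355 − £77,610 = £12,745.

£12,745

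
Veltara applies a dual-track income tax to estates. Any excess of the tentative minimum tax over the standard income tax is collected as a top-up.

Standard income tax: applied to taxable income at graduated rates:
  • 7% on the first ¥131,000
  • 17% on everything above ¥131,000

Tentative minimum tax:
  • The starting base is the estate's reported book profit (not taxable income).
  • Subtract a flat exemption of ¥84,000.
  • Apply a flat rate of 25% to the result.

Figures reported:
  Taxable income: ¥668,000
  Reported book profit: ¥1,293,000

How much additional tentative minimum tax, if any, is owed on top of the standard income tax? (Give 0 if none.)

Standard income tax:
  ¥131,000 × 7% = ¥9,170
  ¥537,000 × 17% = ¥91,290
  → ¥100,460

Tentative minimum tax:
  Base (reported book profit): ¥1,293,000
  Less exemption ¥84,000 → base ¥1,209,000
  ¥1,209,000 × 25% = ¥302,250

Excess of tentative minimum tax over standard income tax: ¥302,250 − ¥100,460 = ¥201,790.

¥201,790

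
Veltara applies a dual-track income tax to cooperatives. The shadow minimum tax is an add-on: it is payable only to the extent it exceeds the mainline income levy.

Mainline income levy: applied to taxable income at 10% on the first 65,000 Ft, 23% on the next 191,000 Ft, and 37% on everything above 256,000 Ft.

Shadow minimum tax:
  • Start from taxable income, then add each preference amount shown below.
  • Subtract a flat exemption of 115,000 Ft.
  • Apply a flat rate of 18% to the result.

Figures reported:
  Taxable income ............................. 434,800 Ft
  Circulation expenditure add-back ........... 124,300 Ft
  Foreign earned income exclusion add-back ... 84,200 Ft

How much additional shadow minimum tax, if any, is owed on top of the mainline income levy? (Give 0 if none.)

Mainline income levy:
  65,000 Ft × 10% = 6,500 Ft
  191,000 Ft × 23% = 43,930 Ft
  178,800 Ft × 37% = 66,156 Ft
  → 116,586 Ft

Shadow minimum tax:
  Adjusted income: 434,800 Ft + 124,300 Ft + 84,200 Ft = 643,300 Ft
  Less exemption 115,000 Ft → base 528,300 Ft
  528,300 Ft × 18% = 95,094 Ft

95,094 Ft ≤ 116,586 Ft, so no add-on is due.

0 Ft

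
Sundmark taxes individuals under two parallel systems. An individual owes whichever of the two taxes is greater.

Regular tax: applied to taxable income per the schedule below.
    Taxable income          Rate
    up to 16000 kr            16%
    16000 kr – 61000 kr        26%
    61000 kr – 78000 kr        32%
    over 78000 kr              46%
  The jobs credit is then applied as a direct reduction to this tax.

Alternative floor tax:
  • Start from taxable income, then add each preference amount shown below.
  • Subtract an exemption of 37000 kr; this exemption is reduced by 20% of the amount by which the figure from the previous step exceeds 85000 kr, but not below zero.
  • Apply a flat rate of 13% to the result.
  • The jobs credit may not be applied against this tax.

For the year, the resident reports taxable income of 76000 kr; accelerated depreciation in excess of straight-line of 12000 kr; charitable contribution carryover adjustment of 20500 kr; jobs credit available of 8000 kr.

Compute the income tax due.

Regular tax:
  16000 kr × 16% = 2560 kr
  45000 kr × 26% = 11700 kr
  15000 kr × 32% = 4800 kr
  → 19060 kr
  Less jobs credit 8000 kr → 11060 kr

Alternative floor tax:
  Adjusted income: 76000 kr + 12000 kr + 20500 kr = 108500 kr
  Exemption: 37000 kr − 20% × (108500 kr − 85000 kr) = 37000 kr − 4700 kr = 32300 kr
  Base: 108500 kr − 32300 kr = 76200 kr
  76200 kr × 13% = 9906 kr

11060 kr > 9906 kr, so the regular tax governs.

11060 kr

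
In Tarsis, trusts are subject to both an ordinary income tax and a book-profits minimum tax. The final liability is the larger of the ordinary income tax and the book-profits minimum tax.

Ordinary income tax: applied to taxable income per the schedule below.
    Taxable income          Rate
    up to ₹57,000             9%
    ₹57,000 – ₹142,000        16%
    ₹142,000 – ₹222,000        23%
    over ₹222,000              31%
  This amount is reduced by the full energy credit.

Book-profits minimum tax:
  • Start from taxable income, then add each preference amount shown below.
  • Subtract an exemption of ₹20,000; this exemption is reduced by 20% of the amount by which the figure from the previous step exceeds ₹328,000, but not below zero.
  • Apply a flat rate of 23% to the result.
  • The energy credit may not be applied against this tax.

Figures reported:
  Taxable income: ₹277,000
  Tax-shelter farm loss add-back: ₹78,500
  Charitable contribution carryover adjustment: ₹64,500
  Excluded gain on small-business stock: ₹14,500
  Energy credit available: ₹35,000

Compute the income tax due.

Ordinary income tax:
  ₹57,000 × 9% = ₹5,130
  ₹85,000 × 16% = ₹13,600
  ₹80,000 × 23% = ₹18,400
  ₹55,000 × 31% = ₹17,050
  → ₹54,180
  Less energy credit ₹35,000 → ₹19,180

Book-profits minimum tax:
  Adjusted income: ₹277,000 + ₹78,500 + ₹64,500 + ₹14,500 = ₹434,500
  Exemption: 20% × (₹434,500 − ₹328,000) = ₹21,300 ≥ ₹20,000, so the exemption is fully phased out
  Base: ₹434,500 − ₹0 = ₹434,500
  ₹434,500 × 23% = ₹99,935

₹99,935 > ₹19,180, so the book-profits minimum tax is the binding amount.

₹99,935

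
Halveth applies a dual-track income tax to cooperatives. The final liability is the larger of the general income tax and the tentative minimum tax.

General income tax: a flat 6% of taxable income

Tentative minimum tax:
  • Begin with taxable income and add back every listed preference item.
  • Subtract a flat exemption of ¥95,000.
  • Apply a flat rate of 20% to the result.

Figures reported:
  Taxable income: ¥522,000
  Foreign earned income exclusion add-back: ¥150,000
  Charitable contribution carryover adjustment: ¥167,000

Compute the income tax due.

¥148,800

General income tax:
  ¥522,000 × 6% = ¥31,320

Tentative minimum tax:
  Adjusted income: ¥522,000 + ¥150,000 + ¥167,000 = ¥839,000
  Less exemption ¥95,000 → base ¥744,000
  ¥744,000 × 20% = ¥148,800

¥148,800 > ¥31,320, so the tentative minimum tax is the binding amount.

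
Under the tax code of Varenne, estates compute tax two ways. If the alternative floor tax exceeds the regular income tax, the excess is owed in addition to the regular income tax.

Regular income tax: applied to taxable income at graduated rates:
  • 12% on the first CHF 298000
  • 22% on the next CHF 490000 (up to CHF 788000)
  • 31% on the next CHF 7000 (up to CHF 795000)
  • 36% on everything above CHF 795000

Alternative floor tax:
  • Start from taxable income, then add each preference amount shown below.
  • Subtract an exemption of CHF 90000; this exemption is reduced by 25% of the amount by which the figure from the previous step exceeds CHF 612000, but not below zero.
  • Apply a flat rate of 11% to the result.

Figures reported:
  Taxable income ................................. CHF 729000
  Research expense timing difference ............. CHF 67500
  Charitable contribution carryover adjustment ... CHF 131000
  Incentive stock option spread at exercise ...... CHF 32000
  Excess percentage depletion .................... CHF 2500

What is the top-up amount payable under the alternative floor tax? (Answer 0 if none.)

Alternative floor tax:
  Adjusted income: CHF 729000 + CHF 67500 + CHF 131000 + CHF 32000 + CHF 2500 = CHF 962000
  Exemption: CHF 90000 − 25% × (CHF 962000 − CHF 612000) = CHF 90000 − CHF 87500 = CHF 2500
  Base: CHF 962000 − CHF 2500 = CHF 959500
  CHF 959500 × 11% = CHF 105545

Regular income tax:
  CHF 298000 × 12% = CHF 35760
  CHF 431000 × 22% = CHF 94820
  → CHF 130580

CHF 105545 ≤ CHF 130580, so no add-on is due.

CHF 0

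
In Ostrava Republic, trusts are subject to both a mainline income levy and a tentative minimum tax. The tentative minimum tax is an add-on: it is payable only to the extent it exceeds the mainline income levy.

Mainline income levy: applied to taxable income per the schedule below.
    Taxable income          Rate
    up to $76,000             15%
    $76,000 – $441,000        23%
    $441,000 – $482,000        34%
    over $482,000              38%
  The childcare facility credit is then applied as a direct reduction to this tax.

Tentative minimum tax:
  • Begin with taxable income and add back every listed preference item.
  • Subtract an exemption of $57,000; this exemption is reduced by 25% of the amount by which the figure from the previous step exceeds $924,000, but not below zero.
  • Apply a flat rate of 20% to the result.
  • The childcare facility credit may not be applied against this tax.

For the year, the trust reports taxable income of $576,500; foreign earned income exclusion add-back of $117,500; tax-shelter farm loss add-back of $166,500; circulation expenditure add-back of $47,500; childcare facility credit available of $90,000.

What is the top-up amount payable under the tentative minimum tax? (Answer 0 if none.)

Mainline income levy:
  $76,000 × 15% = $11,400
  $365,000 × 23% = $83,950
  $41,000 × 34% = $13,940
  $94,500 × 38% = $35,910
  → $145,200
  Less childcare facility credit $90,000 → $55,200

Tentative minimum tax:
  Adjusted income: $576,500 + $117,500 + $166,500 + $47,500 = $908,000
  Exemption: $908,000 ≤ $924,000, so full $57,000 applies
  Base: $908,000 − $57,000 = $851,000
  $851,000 × 20% = $170,200

Excess of tentative minimum tax over mainline income levy: $170,200 − $55,200 = $115,000.

$115,000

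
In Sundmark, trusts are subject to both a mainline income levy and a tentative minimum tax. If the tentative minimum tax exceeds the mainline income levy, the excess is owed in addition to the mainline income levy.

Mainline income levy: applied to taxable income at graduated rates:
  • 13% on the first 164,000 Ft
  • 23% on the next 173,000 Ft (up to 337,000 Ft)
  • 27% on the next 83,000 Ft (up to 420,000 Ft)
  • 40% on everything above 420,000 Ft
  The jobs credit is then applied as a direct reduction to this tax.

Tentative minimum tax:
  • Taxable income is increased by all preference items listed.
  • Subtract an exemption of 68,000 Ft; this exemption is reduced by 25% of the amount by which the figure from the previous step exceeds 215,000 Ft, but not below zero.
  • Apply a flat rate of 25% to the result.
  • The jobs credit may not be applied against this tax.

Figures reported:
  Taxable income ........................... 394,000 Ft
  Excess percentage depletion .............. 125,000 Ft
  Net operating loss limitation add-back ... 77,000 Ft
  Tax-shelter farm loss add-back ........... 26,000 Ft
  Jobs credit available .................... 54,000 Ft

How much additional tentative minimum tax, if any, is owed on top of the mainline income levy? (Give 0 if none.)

Mainline income levy:
  164,000 Ft × 13% = 21,320 Ft
  173,000 Ft × 23% = 39,790 Ft
  57,000 Ft × 27% = 15,390 Ft
  → 76,500 Ft
  Less jobs credit 54,000 Ft → 22,500 Ft

Tentative minimum tax:
  Adjusted income: 394,000 Ft + 125,000 Ft + 77,000 Ft + 26,000 Ft = 622,000 Ft
  Exemption: 25% × (622,000 Ft − 215,000 Ft) = 101,750 Ft ≥ 68,000 Ft, so the exemption is fully phased out
  Base: 622,000 Ft − 0 Ft = 622,000 Ft
  622,000 Ft × 25% = 155,500 Ft

Excess of tentative minimum tax over mainline income levy: 155,500 Ft − 22,500 Ft = 133,000 Ft.

133,000 Ft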